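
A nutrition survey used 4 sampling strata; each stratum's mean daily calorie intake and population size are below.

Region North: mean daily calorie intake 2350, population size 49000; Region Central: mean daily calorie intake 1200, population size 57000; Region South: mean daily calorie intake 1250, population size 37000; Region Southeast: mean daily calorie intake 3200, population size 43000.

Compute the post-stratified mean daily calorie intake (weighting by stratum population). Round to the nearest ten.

Σ Nₕ·x̄ₕ = 2350×49000 + 1200×57000 + 1250×37000 + 3200×43000
  = 115150000 + 68400000 + 46250000 + 137600000 = 367400000
Σ Nₕ = 186000
Overall mean = 367400000 / 186000 = 1975.2688

1980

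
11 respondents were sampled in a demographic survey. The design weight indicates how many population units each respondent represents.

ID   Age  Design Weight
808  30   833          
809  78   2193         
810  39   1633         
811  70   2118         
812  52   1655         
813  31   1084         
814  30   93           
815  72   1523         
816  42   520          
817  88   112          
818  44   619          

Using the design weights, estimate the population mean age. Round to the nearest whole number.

Weighted sum = 699033
Sum of weights = 833 + 2193 + 1633 + 2118 + 1655 + 1084 + 93 + 1523 + 520 + 112 + 619 = 12383
Weighted mean = 699033 / 12383 = 56.451022

56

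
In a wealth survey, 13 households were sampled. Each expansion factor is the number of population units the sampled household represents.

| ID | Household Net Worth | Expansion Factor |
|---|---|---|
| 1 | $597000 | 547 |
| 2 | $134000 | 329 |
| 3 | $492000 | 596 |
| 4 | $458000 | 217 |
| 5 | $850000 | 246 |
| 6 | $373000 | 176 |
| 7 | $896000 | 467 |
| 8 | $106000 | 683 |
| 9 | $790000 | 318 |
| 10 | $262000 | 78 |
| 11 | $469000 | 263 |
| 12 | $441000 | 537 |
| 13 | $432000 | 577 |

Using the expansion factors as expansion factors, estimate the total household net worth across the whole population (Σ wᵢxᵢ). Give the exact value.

Weighted total = 2409925000

2409925000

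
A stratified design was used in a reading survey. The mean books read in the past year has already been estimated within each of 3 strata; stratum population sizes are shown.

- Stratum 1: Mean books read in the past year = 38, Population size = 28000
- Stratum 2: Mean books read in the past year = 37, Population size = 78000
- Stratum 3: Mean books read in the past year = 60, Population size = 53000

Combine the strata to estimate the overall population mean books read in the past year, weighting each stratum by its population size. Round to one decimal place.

Σ Nₕ·x̄ₕ = 38×28000 + 37×78000 + 60×53000
  = 1064000 + 2886000 + 3180000 = 7130000
Σ Nₕ = 28000 + 78000 + 53000 = 159000
Overall mean = 7130000 / 159000 = 44.842767

44.8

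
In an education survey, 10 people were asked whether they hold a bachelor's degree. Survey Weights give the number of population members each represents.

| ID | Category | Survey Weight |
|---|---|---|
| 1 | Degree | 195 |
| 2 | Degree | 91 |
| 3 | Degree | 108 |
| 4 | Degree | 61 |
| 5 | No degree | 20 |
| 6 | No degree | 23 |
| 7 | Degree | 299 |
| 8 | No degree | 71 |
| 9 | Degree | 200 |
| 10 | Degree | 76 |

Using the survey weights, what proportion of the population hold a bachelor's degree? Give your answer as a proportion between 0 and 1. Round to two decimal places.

0.90

Sum of weights for 'Degree' = 195 + 91 + 108 + 61 + 299 + 200 + 76 = 1030
Total weight = 195 + 91 + 108 + 61 + 20 + 23 + 299 + 71 + 200 + 76 = 1144
Weighted proportion = 1030 / 1144 = 0.90034965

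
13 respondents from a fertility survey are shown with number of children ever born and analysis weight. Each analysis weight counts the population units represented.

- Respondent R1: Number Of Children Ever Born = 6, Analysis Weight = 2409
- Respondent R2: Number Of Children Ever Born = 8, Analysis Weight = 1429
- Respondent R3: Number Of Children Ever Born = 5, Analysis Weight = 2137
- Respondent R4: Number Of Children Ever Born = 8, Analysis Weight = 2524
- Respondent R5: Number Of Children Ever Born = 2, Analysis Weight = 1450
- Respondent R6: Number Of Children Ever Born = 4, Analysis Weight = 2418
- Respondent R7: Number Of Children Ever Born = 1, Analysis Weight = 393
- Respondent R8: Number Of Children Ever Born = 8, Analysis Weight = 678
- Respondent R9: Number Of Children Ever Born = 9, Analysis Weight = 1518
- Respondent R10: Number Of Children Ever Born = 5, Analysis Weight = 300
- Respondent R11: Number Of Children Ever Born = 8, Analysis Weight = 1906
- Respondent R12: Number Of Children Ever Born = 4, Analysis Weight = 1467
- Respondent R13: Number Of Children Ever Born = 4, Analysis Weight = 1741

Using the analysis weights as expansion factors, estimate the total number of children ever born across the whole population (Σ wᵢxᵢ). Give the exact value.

Weighted total = 118394

118394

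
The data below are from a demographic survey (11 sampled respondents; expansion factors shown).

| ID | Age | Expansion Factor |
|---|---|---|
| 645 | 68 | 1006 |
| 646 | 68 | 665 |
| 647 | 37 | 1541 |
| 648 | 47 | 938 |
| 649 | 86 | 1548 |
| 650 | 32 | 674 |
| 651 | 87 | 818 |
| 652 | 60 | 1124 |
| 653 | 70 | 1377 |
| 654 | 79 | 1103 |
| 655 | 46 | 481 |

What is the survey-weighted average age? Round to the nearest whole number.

Weighted sum = 68×1006 + 68×665 + 37×1541 + 47×938 + 86×1548 + 32×674 + 87×818 + 60×1124 + 70×1377 + 79×1103 + 46×481
  = 68408 + 45220 + 57017 + 44086 + 133128 + 21568 + 71166 + 67440 + 96390 + 87137 + 22126 = 713686
Sum of weights = 1006 + 665 + 1541 + 938 + 1548 + 674 + 818 + 1124 + 1377 + 1103 + 481 = 11275
Weighted mean = 713686 / 11275 = 63.298093

63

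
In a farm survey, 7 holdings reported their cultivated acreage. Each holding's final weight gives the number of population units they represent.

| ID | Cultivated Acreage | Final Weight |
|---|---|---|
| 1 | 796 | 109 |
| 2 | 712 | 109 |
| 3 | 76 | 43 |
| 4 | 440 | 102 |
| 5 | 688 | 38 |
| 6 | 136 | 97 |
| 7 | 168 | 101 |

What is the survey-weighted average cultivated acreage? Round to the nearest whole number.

449

Weighted sum = 796×109 + 712×109 + 76×43 + 440×102 + 688×38 + 136×97 + 168×101
  = 86764 + 77608 + 3268 + 44880 + 26144 + 13192 + 16968 = 268824
Sum of weights = 109 + 109 + 43 + 102 + 38 + 97 + 101 = 599
Weighted mean = 268824 / 599 = 448.78798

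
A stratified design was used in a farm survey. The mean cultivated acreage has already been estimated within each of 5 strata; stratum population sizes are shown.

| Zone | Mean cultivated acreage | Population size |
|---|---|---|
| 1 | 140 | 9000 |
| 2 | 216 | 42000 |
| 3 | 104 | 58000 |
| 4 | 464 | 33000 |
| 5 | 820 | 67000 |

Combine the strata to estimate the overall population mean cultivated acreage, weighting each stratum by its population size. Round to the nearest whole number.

Σ Nₕ·x̄ₕ = 86616000
Σ Nₕ = 9000 + 42000 + 58000 + 33000 + 67000 = 209000
Overall mean = 86616000 / 209000 = 414.43062

414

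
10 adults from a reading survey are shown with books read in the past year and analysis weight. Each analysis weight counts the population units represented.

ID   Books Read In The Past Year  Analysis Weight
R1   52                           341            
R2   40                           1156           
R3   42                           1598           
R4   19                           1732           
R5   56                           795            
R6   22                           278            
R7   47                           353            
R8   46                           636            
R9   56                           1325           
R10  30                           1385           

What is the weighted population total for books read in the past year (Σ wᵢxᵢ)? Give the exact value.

Weighted total = 52×341 + 40×1156 + 42×1598 + 19×1732 + 56×795 + 22×278 + 47×353 + 46×636 + 56×1325 + 30×1385
  = 17732 + 46240 + 67116 + 32908 + 44520 + 6116 + 16591 + 29256 + 74200 + 41550 = 376229

376229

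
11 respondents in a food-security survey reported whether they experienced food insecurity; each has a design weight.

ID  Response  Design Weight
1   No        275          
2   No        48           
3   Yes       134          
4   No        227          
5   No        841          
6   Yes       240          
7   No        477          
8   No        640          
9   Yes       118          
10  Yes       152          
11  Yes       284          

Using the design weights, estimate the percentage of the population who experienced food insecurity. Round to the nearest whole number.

Sum of weights for 'Yes' = 134 + 240 + 118 + 152 + 284 = 928
Total weight = 3436
Weighted proportion = 928 / 3436 = 0.27008149 → 27.008149%

27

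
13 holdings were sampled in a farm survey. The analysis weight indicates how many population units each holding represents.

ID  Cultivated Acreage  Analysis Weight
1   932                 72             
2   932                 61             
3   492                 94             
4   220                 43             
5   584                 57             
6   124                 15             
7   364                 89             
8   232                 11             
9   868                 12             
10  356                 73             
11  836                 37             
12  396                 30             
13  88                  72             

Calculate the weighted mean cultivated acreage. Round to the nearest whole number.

Weighted sum = 335312
Sum of weights = 666
Weighted mean = 335312 / 666 = 503.47147

503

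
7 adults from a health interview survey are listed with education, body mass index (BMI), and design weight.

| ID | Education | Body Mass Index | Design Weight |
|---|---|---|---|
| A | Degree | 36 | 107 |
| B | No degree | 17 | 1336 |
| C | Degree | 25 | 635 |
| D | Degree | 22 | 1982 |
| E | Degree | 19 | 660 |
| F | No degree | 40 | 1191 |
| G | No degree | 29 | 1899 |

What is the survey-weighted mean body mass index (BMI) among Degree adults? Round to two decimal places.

22.42

Degree rows: A, C, D, E
Weighted sum = 36×107 + 25×635 + 22×1982 + 19×660
  = 75871
Sum of weights = 107 + 635 + 1982 + 660 = 3384
Weighted mean = 75871 / 3384 = 22.420508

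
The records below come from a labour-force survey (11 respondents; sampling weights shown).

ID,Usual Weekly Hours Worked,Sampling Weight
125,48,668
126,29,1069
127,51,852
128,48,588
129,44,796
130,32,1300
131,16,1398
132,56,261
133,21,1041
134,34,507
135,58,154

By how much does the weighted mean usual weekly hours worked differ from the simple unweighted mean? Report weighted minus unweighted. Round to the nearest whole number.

Unweighted sum = 48 + 29 + 51 + 48 + 44 + 32 + 16 + 56 + 21 + 34 + 58 = 437
Unweighted mean = 437 / 11 = 39.727273
Weighted sum = 48×668 + 29×1069 + 51×852 + 48×588 + 44×796 + 32×1300 + 16×1398 + 56×261 + 21×1041 + 34×507 + 58×154
  = 32064 + 31001 + 43452 + 28224 + 35024 + 41600 + 22368 + 14616 + 21861 + 17238 + 8932 = 296380
Sum of weights = 668 + 1069 + 852 + 588 + 796 + 1300 + 1398 + 261 + 1041 + 507 + 154 = 8634
Weighted mean = 296380 / 8634 = 34.327079
Difference (weighted minus unweighted) = -5.4001937

-5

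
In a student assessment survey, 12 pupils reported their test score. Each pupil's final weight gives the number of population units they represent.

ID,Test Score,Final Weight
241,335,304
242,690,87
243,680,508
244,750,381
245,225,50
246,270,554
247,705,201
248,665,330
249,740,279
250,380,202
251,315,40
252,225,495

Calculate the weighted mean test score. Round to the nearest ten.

Weighted sum = 335×304 + 690×87 + 680×508 + 750×381 + 225×50 + 270×554 + 705×201 + 665×330 + 740×279 + 380×202 + 315×40 + 225×495
  = 101840 + 60030 + 345440 + 285750 + 11250 + 149580 + 141705 + 219450 + 206460 + 76760 + 12600 + 111375 = 1722240
Sum of weights = 304 + 87 + 508 + 381 + 50 + 554 + 201 + 330 + 279 + 202 + 40 + 495 = 3431
Weighted mean = 1722240 / 3431 = 501.96444

500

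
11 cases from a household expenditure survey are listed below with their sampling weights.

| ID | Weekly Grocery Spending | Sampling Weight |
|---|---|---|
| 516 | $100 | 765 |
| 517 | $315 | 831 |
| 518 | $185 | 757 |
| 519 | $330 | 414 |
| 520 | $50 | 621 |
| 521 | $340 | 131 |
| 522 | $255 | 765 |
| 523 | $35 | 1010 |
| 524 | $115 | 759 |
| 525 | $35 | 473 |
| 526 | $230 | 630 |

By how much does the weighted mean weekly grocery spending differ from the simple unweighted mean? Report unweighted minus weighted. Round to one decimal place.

17.5

Unweighted sum = 100 + 315 + 185 + 330 + 50 + 340 + 255 + 35 + 115 + 35 + 230 = 1990
Unweighted mean = 1990 / 11 = 180.90909
Weighted sum = 100×765 + 315×831 + 185×757 + 330×414 + 50×621 + 340×131 + 255×765 + 35×1010 + 115×759 + 35×473 + 230×630
  = 76500 + 261765 + 140045 + 136620 + 31050 + 44540 + 195075 + 35350 + 87285 + 16555 + 144900 = 1169685
Sum of weights = 765 + 831 + 757 + 414 + 621 + 131 + 765 + 1010 + 759 + 473 + 630 = 7156
Weighted mean = 1169685 / 7156 = 163.45514
Difference (unweighted minus weighted) = 17.453948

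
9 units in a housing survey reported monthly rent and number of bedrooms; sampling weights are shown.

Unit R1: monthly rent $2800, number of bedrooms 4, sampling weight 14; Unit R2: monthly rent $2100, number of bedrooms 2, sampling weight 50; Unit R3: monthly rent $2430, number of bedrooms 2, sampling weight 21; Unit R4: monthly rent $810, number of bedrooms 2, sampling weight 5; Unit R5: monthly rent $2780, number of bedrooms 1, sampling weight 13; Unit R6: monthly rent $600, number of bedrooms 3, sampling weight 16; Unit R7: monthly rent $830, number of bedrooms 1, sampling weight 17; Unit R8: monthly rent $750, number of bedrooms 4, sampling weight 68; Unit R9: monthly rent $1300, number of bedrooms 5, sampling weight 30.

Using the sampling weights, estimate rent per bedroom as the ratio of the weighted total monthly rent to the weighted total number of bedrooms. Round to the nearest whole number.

Σ wᵢ·y = 2800×14 + 2100×50 + 2430×21 + 810×5 + 2780×13 + 600×16 + 830×17 + 750×68 + 1300×30
  = 39200 + 105000 + 51030 + 4050 + 36140 + 9600 + 14110 + 51000 + 39000 = 349130
Σ wᵢ·x = 4×14 + 2×50 + 2×21 + 2×5 + 1×13 + 3×16 + 1×17 + 4×68 + 5×30
  = 56 + 100 + 42 + 10 + 13 + 48 + 17 + 272 + 150 = 708
Ratio = 349130 / 708 = 493.12147

493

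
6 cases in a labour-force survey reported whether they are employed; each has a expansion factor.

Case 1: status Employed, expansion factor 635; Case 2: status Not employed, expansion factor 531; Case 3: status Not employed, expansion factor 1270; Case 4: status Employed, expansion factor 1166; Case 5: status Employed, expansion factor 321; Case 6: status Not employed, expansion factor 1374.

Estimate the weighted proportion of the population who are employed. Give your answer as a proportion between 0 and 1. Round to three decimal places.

0.401

Sum of weights for 'Employed' = 635 + 1166 + 321 = 2122
Total weight = 635 + 531 + 1270 + 1166 + 321 + 1374 = 5297
Weighted proportion = 2122 / 5297 = 0.40060412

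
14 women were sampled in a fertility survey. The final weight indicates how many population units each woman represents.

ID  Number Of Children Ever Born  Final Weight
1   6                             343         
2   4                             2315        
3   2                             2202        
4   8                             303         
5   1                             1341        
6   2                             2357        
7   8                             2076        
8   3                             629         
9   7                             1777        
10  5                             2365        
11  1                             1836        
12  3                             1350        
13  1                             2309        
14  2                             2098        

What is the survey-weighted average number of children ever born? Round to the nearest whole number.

3

Weighted sum = 79351
Sum of weights = 23301
Weighted mean = 79351 / 23301 = 3.4054762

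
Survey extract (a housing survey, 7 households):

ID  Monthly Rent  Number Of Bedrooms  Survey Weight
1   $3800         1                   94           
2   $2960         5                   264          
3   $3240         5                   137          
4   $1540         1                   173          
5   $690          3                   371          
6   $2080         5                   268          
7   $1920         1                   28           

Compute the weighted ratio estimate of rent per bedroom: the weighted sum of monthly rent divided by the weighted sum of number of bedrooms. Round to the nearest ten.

Σ wᵢ·y = 3800×94 + 2960×264 + 3240×137 + 1540×173 + 690×371 + 2080×268 + 1920×28
  = 357200 + 781440 + 443880 + 266420 + 255990 + 557440 + 53760 = 2716130
Σ wᵢ·x = 1×94 + 5×264 + 5×137 + 1×173 + 3×371 + 5×268 + 1×28
  = 94 + 1320 + 685 + 173 + 1113 + 1340 + 28 = 4753
Ratio = 2716130 / 4753 = 571.45592

570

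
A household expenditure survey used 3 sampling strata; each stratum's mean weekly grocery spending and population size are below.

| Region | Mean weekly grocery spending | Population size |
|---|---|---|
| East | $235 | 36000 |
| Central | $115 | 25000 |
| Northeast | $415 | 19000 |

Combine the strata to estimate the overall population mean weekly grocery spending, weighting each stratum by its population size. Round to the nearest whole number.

240

Σ Nₕ·x̄ₕ = 235×36000 + 115×25000 + 415×19000
  = 8460000 + 2875000 + 7885000 = 19220000
Σ Nₕ = 36000 + 25000 + 19000 = 80000
Overall mean = 19220000 / 80000 = 240.25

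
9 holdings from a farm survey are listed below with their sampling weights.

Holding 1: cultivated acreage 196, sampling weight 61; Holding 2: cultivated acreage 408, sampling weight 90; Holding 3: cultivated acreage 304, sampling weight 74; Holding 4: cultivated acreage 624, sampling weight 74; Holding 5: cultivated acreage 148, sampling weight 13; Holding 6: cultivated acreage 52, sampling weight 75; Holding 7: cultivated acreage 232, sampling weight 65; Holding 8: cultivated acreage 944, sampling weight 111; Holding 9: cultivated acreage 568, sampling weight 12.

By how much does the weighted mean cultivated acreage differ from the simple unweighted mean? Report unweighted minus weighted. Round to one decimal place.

-48.3

Unweighted sum = 196 + 408 + 304 + 624 + 148 + 52 + 232 + 944 + 568 = 3476
Unweighted mean = 3476 / 9 = 386.22222
Weighted sum = 249852
Sum of weights = 61 + 90 + 74 + 74 + 13 + 75 + 65 + 111 + 12 = 575
Weighted mean = 249852 / 575 = 434.52522
Difference (unweighted minus weighted) = -48.302995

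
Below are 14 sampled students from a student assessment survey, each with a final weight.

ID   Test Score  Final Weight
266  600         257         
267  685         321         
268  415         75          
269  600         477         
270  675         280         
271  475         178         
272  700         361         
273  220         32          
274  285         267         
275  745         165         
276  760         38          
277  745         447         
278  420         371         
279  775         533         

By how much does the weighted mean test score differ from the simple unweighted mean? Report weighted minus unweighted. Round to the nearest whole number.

Unweighted sum = 8100
Unweighted mean = 8100 / 14 = 578.57143
Weighted sum = 2354510
Sum of weights = 3802
Weighted mean = 2354510 / 3802 = 619.28196
Difference (weighted minus unweighted) = 40.710528

41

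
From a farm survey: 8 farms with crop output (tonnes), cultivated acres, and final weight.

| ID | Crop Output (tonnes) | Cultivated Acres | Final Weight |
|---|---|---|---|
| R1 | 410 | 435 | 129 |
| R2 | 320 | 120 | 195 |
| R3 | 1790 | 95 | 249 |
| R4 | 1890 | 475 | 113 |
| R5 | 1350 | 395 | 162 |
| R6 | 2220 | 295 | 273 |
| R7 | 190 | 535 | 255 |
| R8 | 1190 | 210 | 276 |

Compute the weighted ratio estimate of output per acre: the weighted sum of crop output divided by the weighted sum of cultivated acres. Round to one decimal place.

Σ wᵢ·y = 1976220
Σ wᵢ·x = 435×129 + 120×195 + 95×249 + 475×113 + 395×162 + 295×273 + 535×255 + 210×276
  = 495755
Ratio = 1976220 / 495755 = 3.9862835

4.0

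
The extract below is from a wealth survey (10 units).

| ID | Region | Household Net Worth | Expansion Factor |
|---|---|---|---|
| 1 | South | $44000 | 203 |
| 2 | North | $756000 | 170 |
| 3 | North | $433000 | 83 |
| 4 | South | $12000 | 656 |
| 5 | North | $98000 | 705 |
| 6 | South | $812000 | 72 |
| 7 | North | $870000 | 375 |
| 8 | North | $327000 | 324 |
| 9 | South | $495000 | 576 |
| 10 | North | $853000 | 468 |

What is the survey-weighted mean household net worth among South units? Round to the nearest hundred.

239100

South rows: 1, 4, 6, 9
Weighted sum = 360388000
Sum of weights = 203 + 656 + 72 + 576 = 1507
Weighted mean = 360388000 / 1507 = 239142.67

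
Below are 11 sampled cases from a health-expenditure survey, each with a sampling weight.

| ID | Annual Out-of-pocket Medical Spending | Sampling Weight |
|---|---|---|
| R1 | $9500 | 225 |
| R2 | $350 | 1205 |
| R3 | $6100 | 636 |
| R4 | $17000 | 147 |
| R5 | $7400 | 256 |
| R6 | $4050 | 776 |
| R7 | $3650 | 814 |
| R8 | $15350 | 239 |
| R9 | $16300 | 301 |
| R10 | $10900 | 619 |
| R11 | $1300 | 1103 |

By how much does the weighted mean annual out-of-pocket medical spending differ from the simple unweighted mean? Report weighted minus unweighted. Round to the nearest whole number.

Unweighted sum = 91900
Unweighted mean = 91900 / 11 = 8354.5455
Weighted sum = 33702100
Sum of weights = 225 + 1205 + 636 + 147 + 256 + 776 + 814 + 239 + 301 + 619 + 1103 = 6321
Weighted mean = 33702100 / 6321 = 5331.7671
Difference (weighted minus unweighted) = -3022.7783

-3023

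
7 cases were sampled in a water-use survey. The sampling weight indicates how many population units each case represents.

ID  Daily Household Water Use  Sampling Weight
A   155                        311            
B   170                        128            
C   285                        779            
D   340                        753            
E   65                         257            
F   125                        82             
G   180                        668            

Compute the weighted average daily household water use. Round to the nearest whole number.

Weighted sum = 155×311 + 170×128 + 285×779 + 340×753 + 65×257 + 125×82 + 180×668
  = 48205 + 21760 + 222015 + 256020 + 16705 + 10250 + 120240 = 695195
Sum of weights = 311 + 128 + 779 + 753 + 257 + 82 + 668 = 2978
Weighted mean = 695195 / 2978 = 233.44359

233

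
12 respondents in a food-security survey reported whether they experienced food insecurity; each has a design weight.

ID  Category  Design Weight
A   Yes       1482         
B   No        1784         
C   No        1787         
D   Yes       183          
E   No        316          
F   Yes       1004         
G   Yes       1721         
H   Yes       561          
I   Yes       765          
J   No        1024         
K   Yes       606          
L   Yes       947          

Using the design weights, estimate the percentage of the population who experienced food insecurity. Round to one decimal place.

59.7

Sum of weights for 'Yes' = 1482 + 183 + 1004 + 1721 + 561 + 765 + 606 + 947 = 7269
Total weight = 1482 + 1784 + 1787 + 183 + 316 + 1004 + 1721 + 561 + 765 + 1024 + 606 + 947 = 12180
Weighted proportion = 7269 / 12180 = 0.59679803 → 59.679803%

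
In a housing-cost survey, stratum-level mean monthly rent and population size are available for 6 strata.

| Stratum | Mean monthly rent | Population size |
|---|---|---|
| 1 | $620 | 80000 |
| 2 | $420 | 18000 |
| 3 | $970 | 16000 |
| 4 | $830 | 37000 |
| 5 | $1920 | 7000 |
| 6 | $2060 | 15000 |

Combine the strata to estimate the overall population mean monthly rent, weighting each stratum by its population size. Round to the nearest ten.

Σ Nₕ·x̄ₕ = 620×80000 + 420×18000 + 970×16000 + 830×37000 + 1920×7000 + 2060×15000
  = 147730000
Σ Nₕ = 80000 + 18000 + 16000 + 37000 + 7000 + 15000 = 173000
Overall mean = 147730000 / 173000 = 853.93064

850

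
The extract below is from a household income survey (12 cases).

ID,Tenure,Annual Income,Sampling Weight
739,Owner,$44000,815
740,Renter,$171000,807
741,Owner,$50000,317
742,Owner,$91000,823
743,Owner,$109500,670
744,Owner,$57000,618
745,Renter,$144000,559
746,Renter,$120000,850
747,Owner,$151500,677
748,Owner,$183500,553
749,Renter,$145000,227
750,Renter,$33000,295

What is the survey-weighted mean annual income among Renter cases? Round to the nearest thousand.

133000

Renter rows: 740, 745, 746, 749, 750
Weighted sum = 171000×807 + 144000×559 + 120000×850 + 145000×227 + 33000×295
  = 137997000 + 80496000 + 102000000 + 32915000 + 9735000 = 363143000
Sum of weights = 807 + 559 + 850 + 227 + 295 = 2738
Weighted mean = 363143000 / 2738 = 132630.75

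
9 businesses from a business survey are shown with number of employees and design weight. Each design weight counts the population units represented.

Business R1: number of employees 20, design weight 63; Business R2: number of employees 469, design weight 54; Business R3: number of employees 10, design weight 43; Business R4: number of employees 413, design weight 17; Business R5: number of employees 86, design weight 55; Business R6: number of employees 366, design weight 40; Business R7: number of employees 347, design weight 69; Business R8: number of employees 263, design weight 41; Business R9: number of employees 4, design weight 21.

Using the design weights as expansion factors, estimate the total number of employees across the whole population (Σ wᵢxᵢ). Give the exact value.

88217

Weighted total = 20×63 + 469×54 + 10×43 + 413×17 + 86×55 + 366×40 + 347×69 + 263×41 + 4×21
  = 1260 + 25326 + 430 + 7021 + 4730 + 14640 + 23943 + 10783 + 84 = 88217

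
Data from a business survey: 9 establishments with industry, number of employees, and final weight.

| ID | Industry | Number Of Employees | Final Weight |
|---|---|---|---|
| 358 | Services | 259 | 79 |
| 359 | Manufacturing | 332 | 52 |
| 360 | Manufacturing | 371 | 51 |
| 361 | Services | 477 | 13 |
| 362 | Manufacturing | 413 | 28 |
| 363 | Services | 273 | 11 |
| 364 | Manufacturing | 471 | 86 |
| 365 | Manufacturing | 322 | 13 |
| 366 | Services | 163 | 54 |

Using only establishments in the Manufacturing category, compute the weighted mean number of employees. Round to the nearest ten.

Manufacturing rows: 359, 360, 362, 364, 365
Weighted sum = 92441
Sum of weights = 52 + 51 + 28 + 86 + 13 = 230
Weighted mean = 92441 / 230 = 401.91739

400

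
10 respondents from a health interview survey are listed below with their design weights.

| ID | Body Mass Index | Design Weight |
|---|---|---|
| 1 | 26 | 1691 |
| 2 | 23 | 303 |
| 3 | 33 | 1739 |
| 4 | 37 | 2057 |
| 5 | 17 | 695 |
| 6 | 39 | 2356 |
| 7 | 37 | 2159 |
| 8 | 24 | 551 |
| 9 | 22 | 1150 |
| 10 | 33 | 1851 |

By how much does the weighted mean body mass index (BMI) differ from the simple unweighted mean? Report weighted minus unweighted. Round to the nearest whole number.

Unweighted sum = 26 + 23 + 33 + 37 + 17 + 39 + 37 + 24 + 22 + 33 = 291
Unweighted mean = 291 / 10 = 29.1
Weighted sum = 467620
Sum of weights = 1691 + 303 + 1739 + 2057 + 695 + 2356 + 2159 + 551 + 1150 + 1851 = 14552
Weighted mean = 467620 / 14552 = 32.134415
Difference (weighted minus unweighted) = 3.0344145

3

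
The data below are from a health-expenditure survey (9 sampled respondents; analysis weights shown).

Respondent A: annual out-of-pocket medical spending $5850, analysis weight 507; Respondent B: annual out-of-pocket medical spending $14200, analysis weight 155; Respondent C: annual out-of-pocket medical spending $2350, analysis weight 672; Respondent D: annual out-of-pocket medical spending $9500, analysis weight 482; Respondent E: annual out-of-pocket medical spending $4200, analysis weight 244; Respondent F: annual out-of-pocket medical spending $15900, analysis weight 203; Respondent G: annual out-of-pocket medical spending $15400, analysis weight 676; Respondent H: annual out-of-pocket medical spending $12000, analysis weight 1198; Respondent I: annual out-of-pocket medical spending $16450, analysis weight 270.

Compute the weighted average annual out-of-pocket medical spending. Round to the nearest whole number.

10167

Weighted sum = 5850×507 + 14200×155 + 2350×672 + 9500×482 + 4200×244 + 15900×203 + 15400×676 + 12000×1198 + 16450×270
  = 2965950 + 2201000 + 1579200 + 4579000 + 1024800 + 3227700 + 10410400 + 14376000 + 4441500 = 44805550
Sum of weights = 507 + 155 + 672 + 482 + 244 + 203 + 676 + 1198 + 270 = 4407
Weighted mean = 44805550 / 4407 = 10166.905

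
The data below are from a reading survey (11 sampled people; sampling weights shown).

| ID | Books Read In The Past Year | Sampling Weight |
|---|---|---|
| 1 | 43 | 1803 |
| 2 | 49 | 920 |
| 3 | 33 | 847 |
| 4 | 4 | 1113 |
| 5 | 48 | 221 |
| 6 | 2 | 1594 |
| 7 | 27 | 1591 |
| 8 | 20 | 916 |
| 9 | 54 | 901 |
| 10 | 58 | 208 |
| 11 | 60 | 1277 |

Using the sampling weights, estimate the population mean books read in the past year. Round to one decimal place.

Weighted sum = 43×1803 + 49×920 + 33×847 + 4×1113 + 48×221 + 2×1594 + 27×1591 + 20×916 + 54×901 + 58×208 + 60×1277
  = 367423
Sum of weights = 1803 + 920 + 847 + 1113 + 221 + 1594 + 1591 + 916 + 901 + 208 + 1277 = 11391
Weighted mean = 367423 / 11391 = 32.255553

32.3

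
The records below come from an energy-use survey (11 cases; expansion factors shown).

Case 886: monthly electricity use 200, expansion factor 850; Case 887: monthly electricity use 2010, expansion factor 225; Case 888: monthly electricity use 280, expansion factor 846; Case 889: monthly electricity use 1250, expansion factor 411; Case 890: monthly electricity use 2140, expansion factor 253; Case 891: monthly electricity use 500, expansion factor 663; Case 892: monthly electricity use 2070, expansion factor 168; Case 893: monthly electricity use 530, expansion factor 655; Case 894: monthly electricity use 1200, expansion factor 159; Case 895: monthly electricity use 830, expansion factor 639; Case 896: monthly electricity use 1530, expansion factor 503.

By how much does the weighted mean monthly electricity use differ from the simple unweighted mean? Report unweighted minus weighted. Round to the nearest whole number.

315

Unweighted sum = 12540
Unweighted mean = 12540 / 11 = 1140
Weighted sum = 200×850 + 2010×225 + 280×846 + 1250×411 + 2140×253 + 500×663 + 2070×168 + 530×655 + 1200×159 + 830×639 + 1530×503
  = 170000 + 452250 + 236880 + 513750 + 541420 + 331500 + 347760 + 347150 + 190800 + 530370 + 769590 = 4431470
Sum of weights = 850 + 225 + 846 + 411 + 253 + 663 + 168 + 655 + 159 + 639 + 503 = 5372
Weighted mean = 4431470 / 5372 = 824.91996
Difference (unweighted minus weighted) = 315.08004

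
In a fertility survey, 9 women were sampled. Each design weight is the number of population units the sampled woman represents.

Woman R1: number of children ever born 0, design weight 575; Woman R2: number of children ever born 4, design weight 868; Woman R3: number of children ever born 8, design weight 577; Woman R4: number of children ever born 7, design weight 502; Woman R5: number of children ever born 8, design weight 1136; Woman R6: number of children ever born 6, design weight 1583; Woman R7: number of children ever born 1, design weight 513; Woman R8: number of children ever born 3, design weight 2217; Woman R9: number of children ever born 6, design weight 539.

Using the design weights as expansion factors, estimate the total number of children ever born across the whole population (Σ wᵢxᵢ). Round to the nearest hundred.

Weighted total = 40586

40600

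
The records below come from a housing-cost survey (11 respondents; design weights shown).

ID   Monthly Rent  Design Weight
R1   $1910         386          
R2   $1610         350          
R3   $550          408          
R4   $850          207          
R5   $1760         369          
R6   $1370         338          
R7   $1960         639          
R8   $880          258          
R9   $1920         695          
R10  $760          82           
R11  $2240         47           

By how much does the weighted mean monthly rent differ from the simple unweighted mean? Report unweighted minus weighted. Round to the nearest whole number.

-96

Unweighted sum = 15810
Unweighted mean = 15810 / 11 = 1437.2727
Weighted sum = 1910×386 + 1610×350 + 550×408 + 850×207 + 1760×369 + 1370×338 + 1960×639 + 880×258 + 1920×695 + 760×82 + 2240×47
  = 737260 + 563500 + 224400 + 175950 + 649440 + 463060 + 1252440 + 227040 + 1334400 + 62320 + 105280 = 5795090
Sum of weights = 386 + 350 + 408 + 207 + 369 + 338 + 639 + 258 + 695 + 82 + 47 = 3779
Weighted mean = 5795090 / 3779 = 1533.4983
Difference (unweighted minus weighted) = -96.225553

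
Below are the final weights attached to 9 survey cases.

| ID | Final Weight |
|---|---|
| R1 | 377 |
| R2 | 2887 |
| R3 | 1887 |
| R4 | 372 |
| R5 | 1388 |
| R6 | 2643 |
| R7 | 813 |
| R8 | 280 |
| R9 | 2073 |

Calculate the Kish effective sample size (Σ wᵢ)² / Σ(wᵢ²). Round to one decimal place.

6.2

Σ wᵢ = 377 + 2887 + 1887 + 372 + 1388 + 2643 + 813 + 280 + 2073 = 12720
Σ wᵢ² = 142129 + 8334769 + 3560769 + 138384 + 1926544 + 6985449 + 660969 + 78400 + 4297329 = 26124742
n_eff = 12720² / 26124742 = 161798400 / 26124742 = 6.1933014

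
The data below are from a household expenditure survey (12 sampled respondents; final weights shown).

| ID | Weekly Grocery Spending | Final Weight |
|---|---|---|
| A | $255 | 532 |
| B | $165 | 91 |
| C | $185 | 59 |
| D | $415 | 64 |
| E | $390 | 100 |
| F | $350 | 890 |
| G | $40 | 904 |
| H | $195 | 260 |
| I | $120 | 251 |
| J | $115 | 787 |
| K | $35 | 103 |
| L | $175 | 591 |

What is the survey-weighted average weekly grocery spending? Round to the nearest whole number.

184

Weighted sum = 255×532 + 165×91 + 185×59 + 415×64 + 390×100 + 350×890 + 40×904 + 195×260 + 120×251 + 115×787 + 35×103 + 175×591
  = 853165
Sum of weights = 532 + 91 + 59 + 64 + 100 + 890 + 904 + 260 + 251 + 787 + 103 + 591 = 4632
Weighted mean = 853165 / 4632 = 184.18934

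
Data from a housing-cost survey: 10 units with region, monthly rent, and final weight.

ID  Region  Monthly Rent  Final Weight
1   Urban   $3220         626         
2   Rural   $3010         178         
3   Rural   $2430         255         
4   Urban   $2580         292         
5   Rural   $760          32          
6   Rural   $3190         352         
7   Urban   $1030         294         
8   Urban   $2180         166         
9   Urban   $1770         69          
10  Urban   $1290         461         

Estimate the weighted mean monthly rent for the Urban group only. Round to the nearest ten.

2180

Urban rows: 1, 4, 7, 8, 9, 10
Weighted sum = 3220×626 + 2580×292 + 1030×294 + 2180×166 + 1770×69 + 1290×461
  = 2015720 + 753360 + 302820 + 361880 + 122130 + 594690 = 4150600
Sum of weights = 626 + 292 + 294 + 166 + 69 + 461 = 1908
Weighted mean = 4150600 / 1908 = 2175.3669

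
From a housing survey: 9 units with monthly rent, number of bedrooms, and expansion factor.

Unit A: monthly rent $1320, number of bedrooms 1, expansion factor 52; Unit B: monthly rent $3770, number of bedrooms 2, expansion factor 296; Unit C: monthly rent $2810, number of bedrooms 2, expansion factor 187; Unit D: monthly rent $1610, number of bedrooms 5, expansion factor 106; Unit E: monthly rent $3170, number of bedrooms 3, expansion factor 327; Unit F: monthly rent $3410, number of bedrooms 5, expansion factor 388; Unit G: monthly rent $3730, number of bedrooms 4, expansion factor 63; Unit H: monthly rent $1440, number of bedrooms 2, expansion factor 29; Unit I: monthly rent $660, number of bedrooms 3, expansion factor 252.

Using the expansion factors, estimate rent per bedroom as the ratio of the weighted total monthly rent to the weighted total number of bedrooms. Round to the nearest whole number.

Σ wᵢ·y = 1320×52 + 3770×296 + 2810×187 + 1610×106 + 3170×327 + 3410×388 + 3730×63 + 1440×29 + 660×252
  = 68640 + 1115920 + 525470 + 170660 + 1036590 + 1323080 + 234990 + 41760 + 166320 = 4683430
Σ wᵢ·x = 1×52 + 2×296 + 2×187 + 5×106 + 3×327 + 5×388 + 4×63 + 2×29 + 3×252
  = 52 + 592 + 374 + 530 + 981 + 1940 + 252 + 58 + 756 = 5535
Ratio = 4683430 / 5535 = 846.14815

846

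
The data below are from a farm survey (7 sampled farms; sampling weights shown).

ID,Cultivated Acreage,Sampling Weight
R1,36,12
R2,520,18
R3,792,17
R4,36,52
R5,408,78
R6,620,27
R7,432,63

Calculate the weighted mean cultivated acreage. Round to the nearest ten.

380

Weighted sum = 36×12 + 520×18 + 792×17 + 36×52 + 408×78 + 620×27 + 432×63
  = 100908
Sum of weights = 12 + 18 + 17 + 52 + 78 + 27 + 63 = 267
Weighted mean = 100908 / 267 = 377.93258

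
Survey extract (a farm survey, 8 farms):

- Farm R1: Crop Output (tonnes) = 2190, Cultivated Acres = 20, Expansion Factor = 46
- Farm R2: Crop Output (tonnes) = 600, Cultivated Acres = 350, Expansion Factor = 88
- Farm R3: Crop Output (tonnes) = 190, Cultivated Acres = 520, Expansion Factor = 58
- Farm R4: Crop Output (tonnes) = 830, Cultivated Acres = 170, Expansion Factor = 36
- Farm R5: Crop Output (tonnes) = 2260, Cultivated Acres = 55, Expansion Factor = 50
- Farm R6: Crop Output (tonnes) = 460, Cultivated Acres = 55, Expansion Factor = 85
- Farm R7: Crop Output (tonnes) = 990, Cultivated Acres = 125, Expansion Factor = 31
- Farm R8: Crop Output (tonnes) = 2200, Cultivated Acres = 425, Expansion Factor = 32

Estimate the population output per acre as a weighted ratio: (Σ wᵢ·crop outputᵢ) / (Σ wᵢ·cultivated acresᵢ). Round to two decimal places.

4.82

Σ wᵢ·y = 2190×46 + 600×88 + 190×58 + 830×36 + 2260×50 + 460×85 + 990×31 + 2200×32
  = 100740 + 52800 + 11020 + 29880 + 113000 + 39100 + 30690 + 70400 = 447630
Σ wᵢ·x = 20×46 + 350×88 + 520×58 + 170×36 + 55×50 + 55×85 + 125×31 + 425×32
  = 920 + 30800 + 30160 + 6120 + 2750 + 4675 + 3875 + 13600 = 92900
Ratio = 447630 / 92900 = 4.8184069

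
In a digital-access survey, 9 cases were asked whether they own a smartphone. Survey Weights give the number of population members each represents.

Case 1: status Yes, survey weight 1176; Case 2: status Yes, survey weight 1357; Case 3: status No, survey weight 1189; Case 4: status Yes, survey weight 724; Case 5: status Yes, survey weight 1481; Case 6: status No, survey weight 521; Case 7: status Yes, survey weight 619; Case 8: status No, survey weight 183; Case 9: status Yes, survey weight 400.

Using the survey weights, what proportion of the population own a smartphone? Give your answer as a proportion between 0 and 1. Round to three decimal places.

0.753

Sum of weights for 'Yes' = 1176 + 1357 + 724 + 1481 + 619 + 400 = 5757
Total weight = 1176 + 1357 + 1189 + 724 + 1481 + 521 + 619 + 183 + 400 = 7650
Weighted proportion = 5757 / 7650 = 0.75254902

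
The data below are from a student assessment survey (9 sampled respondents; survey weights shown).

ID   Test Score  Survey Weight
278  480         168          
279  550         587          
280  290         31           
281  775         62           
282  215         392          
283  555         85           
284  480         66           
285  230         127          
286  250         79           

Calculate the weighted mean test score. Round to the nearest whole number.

421

Weighted sum = 480×168 + 550×587 + 290×31 + 775×62 + 215×392 + 555×85 + 480×66 + 230×127 + 250×79
  = 80640 + 322850 + 8990 + 48050 + 84280 + 47175 + 31680 + 29210 + 19750 = 672625
Sum of weights = 168 + 587 + 31 + 62 + 392 + 85 + 66 + 127 + 79 = 1597
Weighted mean = 672625 / 1597 = 421.18034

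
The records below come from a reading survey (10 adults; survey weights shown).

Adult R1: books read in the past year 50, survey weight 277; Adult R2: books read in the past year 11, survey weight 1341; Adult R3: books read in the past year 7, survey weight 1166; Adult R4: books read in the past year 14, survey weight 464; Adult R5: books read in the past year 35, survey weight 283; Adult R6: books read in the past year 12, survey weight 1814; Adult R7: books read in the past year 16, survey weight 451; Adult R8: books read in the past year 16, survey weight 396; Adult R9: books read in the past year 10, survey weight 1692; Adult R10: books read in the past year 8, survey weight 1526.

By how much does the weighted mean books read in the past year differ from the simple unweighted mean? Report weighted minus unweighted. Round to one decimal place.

Unweighted sum = 50 + 11 + 7 + 14 + 35 + 12 + 16 + 16 + 10 + 8 = 179
Unweighted mean = 179 / 10 = 17.9
Weighted sum = 50×277 + 11×1341 + 7×1166 + 14×464 + 35×283 + 12×1814 + 16×451 + 16×396 + 10×1692 + 8×1526
  = 117612
Sum of weights = 277 + 1341 + 1166 + 464 + 283 + 1814 + 451 + 396 + 1692 + 1526 = 9410
Weighted mean = 117612 / 9410 = 12.498618
Difference (weighted minus unweighted) = -5.4013815

-5.4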